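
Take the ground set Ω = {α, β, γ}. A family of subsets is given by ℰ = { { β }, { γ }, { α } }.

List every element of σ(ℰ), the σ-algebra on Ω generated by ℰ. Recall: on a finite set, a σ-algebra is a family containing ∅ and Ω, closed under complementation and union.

Begin from { {}, { α }, { β }, { γ }, Ω } (that is, ℰ plus ∅ and Ω).
Round 1 (3 new):
  { α, β }  = { γ }ᶜ
  { α, γ }  = { β }ᶜ
  { β, γ }  = { α }ᶜ
  [8 total]
Round 2: no new sets; the family is a σ-algebra.

|σ(ℰ)| = 8.  σ(ℰ) = { {}, { α }, { β }, { γ }, { α, β }, { α, γ }, { β, γ }, Ω }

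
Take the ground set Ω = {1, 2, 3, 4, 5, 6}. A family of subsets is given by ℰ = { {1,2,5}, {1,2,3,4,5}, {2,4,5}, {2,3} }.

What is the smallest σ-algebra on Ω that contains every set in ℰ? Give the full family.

Start: ℰ ∪ {∅, Ω} = { {}, {2,3}, {1,2,5}, {2,4,5}, {1,2,3,4,5}, Ω }.
Pass 1 (7 new):
  {6}  = {1,2,3,4,5}ᶜ
  {1,3,6}  = {2,4,5}ᶜ
  {3,4,6}  = {1,2,5}ᶜ
  {1,2,3,5}  = {1,2,5} ∪ {2,3}
  {1,2,4,5}  = {1,2,5} ∪ {2,4,5}
  {1,4,5,6}  = {2,3}ᶜ
  {2,3,4,5}  = {2,3} ∪ {2,4,5}
Pass 2 adds 13:
  {1,6}  = {2,3,4,5}ᶜ
  {3,6}  = {1,2,4,5}ᶜ
  {4,6}  = {1,2,3,5}ᶜ
  {2,3,6}  = {6} ∪ {2,3}
  {1,2,3,6}  = {1,3,6} ∪ {2,3}
  {1,2,5,6}  = {6} ∪ {1,2,5}
  {1,3,4,6}  = {1,3,6} ∪ {3,4,6}
  {2,3,4,6}  = {2,3} ∪ {3,4,6}
  {2,4,5,6}  = {6} ∪ {2,4,5}
  {1,2,3,5,6}  = {1,3,6} ∪ {1,2,5}
  {1,2,4,5,6}  = {1,4,5,6} ∪ {1,2,4,5}
  {1,3,4,5,6}  = {1,3,6} ∪ {1,4,5,6}
  {2,3,4,5,6}  = {2,3,4,5} ∪ {6}
Pass 3: 12 new —
  {1}  = {2,3,4,5,6}ᶜ
  {2}  = {1,3,4,5,6}ᶜ
  {3}  = {1,2,4,5,6}ᶜ
  {4}  = {1,2,3,5,6}ᶜ
  {1,3}  = {2,4,5,6}ᶜ
  {1,5}  = {2,3,4,6}ᶜ
  {2,5}  = {1,3,4,6}ᶜ
  {3,4}  = {1,2,5,6}ᶜ
  {4,5}  = {1,2,3,6}ᶜ
  {1,4,5}  = {2,3,6}ᶜ
  {1,4,6}  = {1,6} ∪ {4,6}
  {1,2,3,4,6}  = {1,3,6} ∪ {2,3,4,6}
Pass 4 (21 new):
  {5}  = {1,2,3,4,6}ᶜ
  {1,2}  = {2} ∪ {1}
  {1,4}  = {4} ∪ {1}
  {2,4}  = {2} ∪ {4}
  {2,6}  = {2} ∪ {6}
  {1,2,3}  = {2} ∪ {1,3}
  {1,2,6}  = {1,6} ∪ {2}
  {1,3,4}  = {3,4} ∪ {1,3}
  {1,3,5}  = {1,3} ∪ {1,5}
  {1,5,6}  = {1,6} ∪ {1,5}
  {2,3,4}  = {3,4} ∪ {2}
  {2,3,5}  = {1,4,6}ᶜ
  {2,4,6}  = {2} ∪ {4,6}
  {2,5,6}  = {2,5} ∪ {6}
  {3,4,5}  = {3,4} ∪ {4,5}
  {4,5,6}  = {4,5} ∪ {4,6}
  {1,2,4,6}  = {2} ∪ {1,4,6}
  {1,3,4,5}  = {3,4} ∪ {1,5}
  {1,3,5,6}  = {1,3,6} ∪ {1,5}
  {2,3,5,6}  = {2,3,6} ∪ {2,5}
  {3,4,5,6}  = {4,5} ∪ {3,6}
Pass 5: +5 →
  {3,5}  = {1,2,4,6}ᶜ
  {5,6}  = {6} ∪ {5}
  {1,2,4}  = {2} ∪ {1,4}
  {3,5,6}  = {5} ∪ {3,6}
  {1,2,3,4}  = {3,4} ∪ {1,2,3}
Pass 6 adds nothing — fixpoint reached.

Therefore σ(ℰ) = { {}, {1}, {2}, {3}, {4}, {5}, {6}, {1,2}, {1,3}, {1,4}, {1,5}, {1,6}, {2,3}, {2,4}, {2,5}, {2,6}, {3,4}, {3,5}, {3,6}, {4,5}, {4,6}, {5,6}, {1,2,3}, {1,2,4}, {1,2,5}, {1,2,6}, {1,3,4}, {1,3,5}, {1,3,6}, {1,4,5}, {1,4,6}, {1,5,6}, {2,3,4}, {2,3,5}, {2,3,6}, {2,4,5}, {2,4,6}, {2,5,6}, {3,4,5}, {3,4,6}, {3,5,6}, {4,5,6}, {1,2,3,4}, {1,2,3,5}, {1,2,3,6}, {1,2,4,5}, {1,2,4,6}, {1,2,5,6}, {1,3,4,5}, {1,3,4,6}, {1,3,5,6}, {1,4,5,6}, {2,3,4,5}, {2,3,4,6}, {2,3,5,6}, {2,4,5,6}, {3,4,5,6}, {1,2,3,4,5}, {1,2,3,4,6}, {1,2,3,5,6}, {1,2,4,5,6}, {1,3,4,5,6}, {2,3,4,5,6}, Ω } (|σ(ℰ)| = 64).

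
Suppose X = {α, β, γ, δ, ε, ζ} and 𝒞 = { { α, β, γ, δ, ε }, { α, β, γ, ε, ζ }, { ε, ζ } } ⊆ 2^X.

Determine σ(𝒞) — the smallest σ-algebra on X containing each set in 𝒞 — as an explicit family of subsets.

σ(𝒞) (16 sets): { {  }, { δ }, { ε }, { ζ }, { δ, ε }, { δ, ζ }, { ε, ζ }, { α, β, γ }, { δ, ε, ζ }, { α, β, γ, δ }, { α, β, γ, ε }, { α, β, γ, ζ }, { α, β, γ, δ, ε }, { α, β, γ, δ, ζ }, { α, β, γ, ε, ζ }, X }

Derivation:
Initial family (5 sets): { {  }, { ε, ζ }, { α, β, γ, δ, ε }, { α, β, γ, ε, ζ }, X }.
Round 1: +3 →
  { δ }  = complement { α, β, γ, ε, ζ }
  { ζ }  = complement { α, β, γ, δ, ε }
  { α, β, γ, δ }  = complement { ε, ζ }
  [8 total]
Round 2 adds 3:
  { δ, ζ }  = { δ } ∪ { ζ }
  { δ, ε, ζ }  = { δ } ∪ { ε, ζ }
  { α, β, γ, δ, ζ }  = { α, β, γ, δ } ∪ { ζ }
  [11 total]
Round 3. New:
  { ε }  = complement { α, β, γ, δ, ζ }
  { α, β, γ }  = complement { δ, ε, ζ }
  { α, β, γ, ε }  = complement { δ, ζ }
  [14 total]
Round 4: +2 →
  { δ, ε }  = { δ } ∪ { ε }
  { α, β, γ, ζ }  = { α, β, γ } ∪ { ζ }
  [16 total]
Round 5: closed — nothing new.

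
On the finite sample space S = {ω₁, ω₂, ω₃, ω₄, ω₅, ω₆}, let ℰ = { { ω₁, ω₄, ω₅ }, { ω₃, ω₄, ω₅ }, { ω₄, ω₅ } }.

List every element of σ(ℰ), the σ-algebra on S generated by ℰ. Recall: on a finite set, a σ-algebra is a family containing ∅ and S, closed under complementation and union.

σ(ℰ) = { {  }, { ω₁ }, { ω₃ }, { ω₁, ω₃ }, { ω₂, ω₆ }, { ω₄, ω₅ }, { ω₁, ω₂, ω₆ }, { ω₁, ω₄, ω₅ }, { ω₂, ω₃, ω₆ }, { ω₃, ω₄, ω₅ }, { ω₁, ω₂, ω₃, ω₆ }, { ω₁, ω₃, ω₄, ω₅ }, { ω₂, ω₄, ω₅, ω₆ }, { ω₁, ω₂, ω₄, ω₅, ω₆ }, { ω₂, ω₃, ω₄, ω₅, ω₆ }, S }

Working:
Begin from { {  }, { ω₄, ω₅ }, { ω₁, ω₄, ω₅ }, { ω₃, ω₄, ω₅ }, S } (that is, ℰ plus ∅ and S).
Step 1 adds 4:
  { ω₁, ω₂, ω₆ }  = { ω₃, ω₄, ω₅ }ᶜ
  { ω₂, ω₃, ω₆ }  = { ω₁, ω₄, ω₅ }ᶜ
  { ω₁, ω₂, ω₃, ω₆ }  = { ω₄, ω₅ }ᶜ
  { ω₁, ω₃, ω₄, ω₅ }  = { ω₁, ω₄, ω₅ } ∪ { ω₃, ω₄, ω₅ }
  |family| = 9
Step 2: 3 new —
  { ω₂, ω₆ }  = { ω₁, ω₃, ω₄, ω₅ }ᶜ
  { ω₁, ω₂, ω₄, ω₅, ω₆ }  = { ω₁, ω₄, ω₅ } ∪ { ω₁, ω₂, ω₆ }
  { ω₂, ω₃, ω₄, ω₅, ω₆ }  = { ω₃, ω₄, ω₅ } ∪ { ω₂, ω₃, ω₆ }
  |family| = 12
Step 3. New:
  { ω₁ }  = { ω₂, ω₃, ω₄, ω₅, ω₆ }ᶜ
  { ω₃ }  = { ω₁, ω₂, ω₄, ω₅, ω₆ }ᶜ
  { ω₂, ω₄, ω₅, ω₆ }  = { ω₄, ω₅ } ∪ { ω₂, ω₆ }
  |family| = 15
Step 4 adds 1:
  { ω₁, ω₃ }  = { ω₂, ω₄, ω₅, ω₆ }ᶜ
  |family| = 16
After Step 5 the family is unchanged; done.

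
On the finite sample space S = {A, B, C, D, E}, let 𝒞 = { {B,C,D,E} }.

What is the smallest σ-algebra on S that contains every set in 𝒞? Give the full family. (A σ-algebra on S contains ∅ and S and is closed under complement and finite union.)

Answer: σ(𝒞) = { {}, {A}, {B,C,D,E}, S }

Derivation:
Seed the family with 𝒞 together with ∅ and S: { {}, {B,C,D,E}, S }.
Round 1 adds 1:
  {A}  = ᶜ of {B,C,D,E}
  — 4 sets.
After Round 2 the family is unchanged; done.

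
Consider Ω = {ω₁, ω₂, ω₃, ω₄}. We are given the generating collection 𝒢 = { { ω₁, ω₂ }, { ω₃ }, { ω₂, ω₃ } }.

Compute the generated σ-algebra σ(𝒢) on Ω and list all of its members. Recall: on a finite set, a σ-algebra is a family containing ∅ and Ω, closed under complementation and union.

|σ(𝒢)| = 16.  σ(𝒢) = { ∅, { ω₁ }, { ω₂ }, { ω₃ }, { ω₄ }, { ω₁, ω₂ }, { ω₁, ω₃ }, { ω₁, ω₄ }, { ω₂, ω₃ }, { ω₂, ω₄ }, { ω₃, ω₄ }, { ω₁, ω₂, ω₃ }, { ω₁, ω₂, ω₄ }, { ω₁, ω₃, ω₄ }, { ω₂, ω₃, ω₄ }, Ω }

Check:
Take S₀ = 𝒢 ∪ {∅, Ω} = { ∅, { ω₃ }, { ω₁, ω₂ }, { ω₂, ω₃ }, Ω }.
Iteration 1 (4 new):
  { ω₁, ω₄ }  = { ω₂, ω₃ }ᶜ
  { ω₃, ω₄ }  = { ω₁, ω₂ }ᶜ
  { ω₁, ω₂, ω₃ }  = { ω₃ } ∪ { ω₁, ω₂ }
  { ω₁, ω₂, ω₄ }  = { ω₃ }ᶜ
  (now 9)
Iteration 2 adds 3:
  { ω₄ }  = { ω₁, ω₂, ω₃ }ᶜ
  { ω₁, ω₃, ω₄ }  = { ω₃, ω₄ } ∪ { ω₁, ω₄ }
  { ω₂, ω₃, ω₄ }  = { ω₃, ω₄ } ∪ { ω₂, ω₃ }
  (now 12)
Iteration 3: 2 new —
  { ω₁ }  = { ω₂, ω₃, ω₄ }ᶜ
  { ω₂ }  = { ω₁, ω₃, ω₄ }ᶜ
  (now 14)
Iteration 4: +2 →
  { ω₁, ω₃ }  = { ω₃ } ∪ { ω₁ }
  { ω₂, ω₄ }  = { ω₄ } ∪ { ω₂ }
  (now 16)
Iteration 5: stable.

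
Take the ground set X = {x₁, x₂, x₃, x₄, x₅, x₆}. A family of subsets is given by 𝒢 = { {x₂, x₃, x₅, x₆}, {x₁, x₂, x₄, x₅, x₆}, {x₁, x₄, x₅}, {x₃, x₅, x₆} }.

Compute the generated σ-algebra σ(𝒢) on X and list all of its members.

Seed the family with 𝒢 together with ∅ and X: { {}, {x₁, x₄, x₅}, {x₃, x₅, x₆}, {x₂, x₃, x₅, x₆}, {x₁, x₂, x₄, x₅, x₆}, X }.
Iteration 1: 5 new —
  {x₃}  = X∖{x₁, x₂, x₄, x₅, x₆}
  {x₁, x₄}  = X∖{x₂, x₃, x₅, x₆}
  {x₁, x₂, x₄}  = X∖{x₃, x₅, x₆}
  {x₂, x₃, x₆}  = X∖{x₁, x₄, x₅}
  {x₁, x₃, x₄, x₅, x₆}  = {x₁, x₄, x₅} ∪ {x₃, x₅, x₆}
Iteration 2 (6 new):
  {x₂}  = X∖{x₁, x₃, x₄, x₅, x₆}
  {x₁, x₃, x₄}  = {x₃} ∪ {x₁, x₄}
  {x₁, x₂, x₃, x₄}  = {x₁, x₂, x₄} ∪ {x₃}
  {x₁, x₂, x₄, x₅}  = {x₁, x₄, x₅} ∪ {x₁, x₂, x₄}
  {x₁, x₃, x₄, x₅}  = {x₁, x₄, x₅} ∪ {x₃}
  {x₁, x₂, x₃, x₄, x₆}  = {x₂, x₃, x₆} ∪ {x₁, x₂, x₄}
Iteration 3 (7 new):
  {x₅}  = X∖{x₁, x₂, x₃, x₄, x₆}
  {x₂, x₃}  = {x₃} ∪ {x₂}
  {x₂, x₆}  = X∖{x₁, x₃, x₄, x₅}
  {x₃, x₆}  = X∖{x₁, x₂, x₄, x₅}
  {x₅, x₆}  = X∖{x₁, x₂, x₃, x₄}
  {x₂, x₅, x₆}  = X∖{x₁, x₃, x₄}
  {x₁, x₂, x₃, x₄, x₅}  = {x₁, x₄, x₅} ∪ {x₁, x₂, x₃, x₄}
Iteration 4 (7 new):
  {x₆}  = X∖{x₁, x₂, x₃, x₄, x₅}
  {x₂, x₅}  = {x₂} ∪ {x₅}
  {x₃, x₅}  = {x₅} ∪ {x₃}
  {x₂, x₃, x₅}  = {x₅} ∪ {x₂, x₃}
  {x₁, x₂, x₄, x₆}  = {x₂, x₆} ∪ {x₁, x₂, x₄}
  {x₁, x₃, x₄, x₆}  = {x₁, x₃, x₄} ∪ {x₃, x₆}
  {x₁, x₄, x₅, x₆}  = X∖{x₂, x₃}
Iteration 5 adds 1:
  {x₁, x₄, x₆}  = X∖{x₂, x₃, x₅}
After Iteration 6 the family is unchanged; done.

Therefore σ(𝒢) = { {}, {x₂}, {x₃}, {x₅}, {x₆}, {x₁, x₄}, {x₂, x₃}, {x₂, x₅}, {x₂, x₆}, {x₃, x₅}, {x₃, x₆}, {x₅, x₆}, {x₁, x₂, x₄}, {x₁, x₃, x₄}, {x₁, x₄, x₅}, {x₁, x₄, x₆}, {x₂, x₃, x₅}, {x₂, x₃, x₆}, {x₂, x₅, x₆}, {x₃, x₅, x₆}, {x₁, x₂, x₃, x₄}, {x₁, x₂, x₄, x₅}, {x₁, x₂, x₄, x₆}, {x₁, x₃, x₄, x₅}, {x₁, x₃, x₄, x₆}, {x₁, x₄, x₅, x₆}, {x₂, x₃, x₅, x₆}, {x₁, x₂, x₃, x₄, x₅}, {x₁, x₂, x₃, x₄, x₆}, {x₁, x₂, x₄, x₅, x₆}, {x₁, x₃, x₄, x₅, x₆}, X } (|σ(𝒢)| = 32).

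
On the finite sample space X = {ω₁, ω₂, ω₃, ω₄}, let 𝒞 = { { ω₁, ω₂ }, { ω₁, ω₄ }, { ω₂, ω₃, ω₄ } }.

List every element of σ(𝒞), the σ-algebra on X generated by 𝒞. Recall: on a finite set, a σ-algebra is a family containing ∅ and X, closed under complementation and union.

|σ(𝒞)| = 16.  σ(𝒞) = { {  }, { ω₁ }, { ω₂ }, { ω₃ }, { ω₄ }, { ω₁, ω₂ }, { ω₁, ω₃ }, { ω₁, ω₄ }, { ω₂, ω₃ }, { ω₂, ω₄ }, { ω₃, ω₄ }, { ω₁, ω₂, ω₃ }, { ω₁, ω₂, ω₄ }, { ω₁, ω₃, ω₄ }, { ω₂, ω₃, ω₄ }, X }

Check:
Take S₀ = 𝒞 ∪ {∅, X} = { {  }, { ω₁, ω₂ }, { ω₁, ω₄ }, { ω₂, ω₃, ω₄ }, X }.
Iteration 1. New:
  { ω₁ }  = X∖{ ω₂, ω₃, ω₄ }
  { ω₂, ω₃ }  = X∖{ ω₁, ω₄ }
  { ω₃, ω₄ }  = X∖{ ω₁, ω₂ }
  { ω₁, ω₂, ω₄ }  = { ω₁, ω₄ } ∪ { ω₁, ω₂ }
  |family| = 9
Iteration 2. New:
  { ω₃ }  = X∖{ ω₁, ω₂, ω₄ }
  { ω₁, ω₂, ω₃ }  = { ω₁, ω₂ } ∪ { ω₂, ω₃ }
  { ω₁, ω₃, ω₄ }  = { ω₃, ω₄ } ∪ { ω₁, ω₄ }
  |family| = 12
Iteration 3: +3 →
  { ω₂ }  = X∖{ ω₁, ω₃, ω₄ }
  { ω₄ }  = X∖{ ω₁, ω₂, ω₃ }
  { ω₁, ω₃ }  = { ω₃ } ∪ { ω₁ }
  |family| = 15
Iteration 4: +1 →
  { ω₂, ω₄ }  = X∖{ ω₁, ω₃ }
  |family| = 16
Iteration 5: stable.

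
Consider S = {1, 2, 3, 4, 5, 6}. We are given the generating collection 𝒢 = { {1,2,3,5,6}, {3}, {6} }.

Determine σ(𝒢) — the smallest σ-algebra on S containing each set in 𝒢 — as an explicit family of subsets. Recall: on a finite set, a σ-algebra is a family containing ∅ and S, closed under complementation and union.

σ(𝒢) = { ∅, {3}, {4}, {6}, {3,4}, {3,6}, {4,6}, {1,2,5}, {3,4,6}, {1,2,3,5}, {1,2,4,5}, {1,2,5,6}, {1,2,3,4,5}, {1,2,3,5,6}, {1,2,4,5,6}, S }

Derivation:
Start: 𝒢 ∪ {∅, S} = { ∅, {3}, {6}, {1,2,3,5,6}, S }.
Step 1: +4 →
  {4}  = S∖{1,2,3,5,6}
  {3,6}  = {3} ∪ {6}
  {1,2,3,4,5}  = S∖{6}
  {1,2,4,5,6}  = S∖{3}
  [9 total]
Step 2. New:
  {3,4}  = {3} ∪ {4}
  {4,6}  = {6} ∪ {4}
  {3,4,6}  = {3,6} ∪ {4}
  {1,2,4,5}  = S∖{3,6}
  [13 total]
Step 3 (3 new):
  {1,2,5}  = S∖{3,4,6}
  {1,2,3,5}  = S∖{4,6}
  {1,2,5,6}  = S∖{3,4}
  [16 total]
Step 4: no new sets; the family is a σ-algebra.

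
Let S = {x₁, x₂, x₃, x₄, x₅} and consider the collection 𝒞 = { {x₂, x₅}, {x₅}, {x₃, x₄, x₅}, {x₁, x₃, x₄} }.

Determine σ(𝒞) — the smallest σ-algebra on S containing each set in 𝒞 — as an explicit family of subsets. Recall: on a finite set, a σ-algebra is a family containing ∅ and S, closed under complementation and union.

σ(𝒞) (16 sets): { {}, {x₁}, {x₂}, {x₅}, {x₁, x₂}, {x₁, x₅}, {x₂, x₅}, {x₃, x₄}, {x₁, x₂, x₅}, {x₁, x₃, x₄}, {x₂, x₃, x₄}, {x₃, x₄, x₅}, {x₁, x₂, x₃, x₄}, {x₁, x₃, x₄, x₅}, {x₂, x₃, x₄, x₅}, S }

Trace:
Start: 𝒞 ∪ {∅, S} = { {}, {x₅}, {x₂, x₅}, {x₁, x₃, x₄}, {x₃, x₄, x₅}, S }.
Step 1 adds 4:
  {x₁, x₂}  = ᶜ of {x₃, x₄, x₅}
  {x₁, x₂, x₃, x₄}  = ᶜ of {x₅}
  {x₁, x₃, x₄, x₅}  = {x₃, x₄, x₅} ∪ {x₁, x₃, x₄}
  {x₂, x₃, x₄, x₅}  = {x₂, x₅} ∪ {x₃, x₄, x₅}
  [10 total]
Step 2: +3 →
  {x₁}  = ᶜ of {x₂, x₃, x₄, x₅}
  {x₂}  = ᶜ of {x₁, x₃, x₄, x₅}
  {x₁, x₂, x₅}  = {x₂, x₅} ∪ {x₁, x₂}
  [13 total]
Step 3: 2 new —
  {x₁, x₅}  = {x₅} ∪ {x₁}
  {x₃, x₄}  = ᶜ of {x₁, x₂, x₅}
  [15 total]
Step 4. New:
  {x₂, x₃, x₄}  = ᶜ of {x₁, x₅}
  [16 total]
Step 5: no new sets; the family is a σ-algebra.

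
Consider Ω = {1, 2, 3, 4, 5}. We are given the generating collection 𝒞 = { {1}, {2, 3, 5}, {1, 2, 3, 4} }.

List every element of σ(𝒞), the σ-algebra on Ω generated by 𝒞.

Take S₀ = 𝒞 ∪ {∅, Ω} = { {}, {1}, {2, 3, 5}, {1, 2, 3, 4}, Ω }.
Round 1. New:
  {5}  = complement {1, 2, 3, 4}
  {1, 4}  = complement {2, 3, 5}
  {1, 2, 3, 5}  = {2, 3, 5} ∪ {1}
  {2, 3, 4, 5}  = complement {1}
  [9 total]
Round 2: 3 new —
  {4}  = complement {1, 2, 3, 5}
  {1, 5}  = {5} ∪ {1}
  {1, 4, 5}  = {5} ∪ {1, 4}
  [12 total]
Round 3 (3 new):
  {2, 3}  = complement {1, 4, 5}
  {4, 5}  = {4} ∪ {5}
  {2, 3, 4}  = complement {1, 5}
  [15 total]
Round 4 adds 1:
  {1, 2, 3}  = complement {4, 5}
  [16 total]
Round 5: already closed under ᶜ and ∪.

σ(𝒞) = { {}, {1}, {4}, {5}, {1, 4}, {1, 5}, {2, 3}, {4, 5}, {1, 2, 3}, {1, 4, 5}, {2, 3, 4}, {2, 3, 5}, {1, 2, 3, 4}, {1, 2, 3, 5}, {2, 3, 4, 5}, Ω }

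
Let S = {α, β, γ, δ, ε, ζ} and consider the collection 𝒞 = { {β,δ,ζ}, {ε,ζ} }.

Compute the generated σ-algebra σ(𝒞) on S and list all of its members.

Take S₀ = 𝒞 ∪ {∅, S} = { {}, {ε,ζ}, {β,δ,ζ}, S }.
Iteration 1: +3 →
  {α,γ,ε}  = ᶜ of {β,δ,ζ}
  {α,β,γ,δ}  = ᶜ of {ε,ζ}
  {β,δ,ε,ζ}  = {β,δ,ζ} ∪ {ε,ζ}
  — 7 sets.
Iteration 2 adds 4:
  {α,γ}  = ᶜ of {β,δ,ε,ζ}
  {α,γ,ε,ζ}  = {ε,ζ} ∪ {α,γ,ε}
  {α,β,γ,δ,ε}  = {α,γ,ε} ∪ {α,β,γ,δ}
  {α,β,γ,δ,ζ}  = {β,δ,ζ} ∪ {α,β,γ,δ}
  — 11 sets.
Iteration 3: 3 new —
  {ε}  = ᶜ of {α,β,γ,δ,ζ}
  {ζ}  = ᶜ of {α,β,γ,δ,ε}
  {β,δ}  = ᶜ of {α,γ,ε,ζ}
  — 14 sets.
Iteration 4: 2 new —
  {α,γ,ζ}  = {α,γ} ∪ {ζ}
  {β,δ,ε}  = {β,δ} ∪ {ε}
  — 16 sets.
Iteration 5: stable.

Hence σ(𝒞) has 16 members: { {}, {ε}, {ζ}, {α,γ}, {β,δ}, {ε,ζ}, {α,γ,ε}, {α,γ,ζ}, {β,δ,ε}, {β,δ,ζ}, {α,β,γ,δ}, {α,γ,ε,ζ}, {β,δ,ε,ζ}, {α,β,γ,δ,ε}, {α,β,γ,δ,ζ}, S }.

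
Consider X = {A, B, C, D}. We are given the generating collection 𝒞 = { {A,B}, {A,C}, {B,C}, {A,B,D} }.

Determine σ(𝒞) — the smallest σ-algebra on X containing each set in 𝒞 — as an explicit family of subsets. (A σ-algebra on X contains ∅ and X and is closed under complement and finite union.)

Answer: σ(𝒞) = { ∅, {A}, {B}, {C}, {D}, {A,B}, {A,C}, {A,D}, {B,C}, {B,D}, {C,D}, {A,B,C}, {A,B,D}, {A,C,D}, {B,C,D}, X }

Check:
Initial family (6 sets): { ∅, {A,B}, {A,C}, {B,C}, {A,B,D}, X }.
Step 1: 5 new —
  {C}  = {A,B,D}ᶜ
  {A,D}  = {B,C}ᶜ
  {B,D}  = {A,C}ᶜ
  {C,D}  = {A,B}ᶜ
  {A,B,C}  = {B,C} ∪ {A,B}
  [11 total]
Step 2 adds 3:
  {D}  = {A,B,C}ᶜ
  {A,C,D}  = {C,D} ∪ {A,D}
  {B,C,D}  = {C,D} ∪ {B,C}
  [14 total]
Step 3. New:
  {A}  = {B,C,D}ᶜ
  {B}  = {A,C,D}ᶜ
  [16 total]
Step 4: no new sets; the family is a σ-algebra.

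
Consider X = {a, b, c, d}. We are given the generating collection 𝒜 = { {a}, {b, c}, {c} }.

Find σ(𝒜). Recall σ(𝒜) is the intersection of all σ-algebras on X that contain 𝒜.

Answer: σ(𝒜) = { {}, {a}, {b}, {c}, {d}, {a, b}, {a, c}, {a, d}, {b, c}, {b, d}, {c, d}, {a, b, c}, {a, b, d}, {a, c, d}, {b, c, d}, X }

Check:
Begin from { {}, {a}, {c}, {b, c}, X } (that is, 𝒜 plus ∅ and X).
Iteration 1: +5 →
  {a, c}  = {c} ∪ {a}
  {a, d}  = ᶜ of {b, c}
  {a, b, c}  = {b, c} ∪ {a}
  {a, b, d}  = ᶜ of {c}
  {b, c, d}  = ᶜ of {a}
Iteration 2 (3 new):
  {d}  = ᶜ of {a, b, c}
  {b, d}  = ᶜ of {a, c}
  {a, c, d}  = {c} ∪ {a, d}
Iteration 3: 2 new —
  {b}  = ᶜ of {a, c, d}
  {c, d}  = {c} ∪ {d}
Iteration 4. New:
  {a, b}  = ᶜ of {c, d}
Iteration 5: already closed under ᶜ and ∪.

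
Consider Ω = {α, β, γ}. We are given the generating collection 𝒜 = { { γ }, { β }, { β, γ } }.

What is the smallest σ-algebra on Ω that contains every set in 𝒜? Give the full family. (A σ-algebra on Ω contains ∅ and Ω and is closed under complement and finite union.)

Start: 𝒜 ∪ {∅, Ω} = { {  }, { β }, { γ }, { β, γ }, Ω }.
Pass 1: 3 new —
  { α }  = complement { β, γ }
  { α, β }  = complement { γ }
  { α, γ }  = complement { β }
  (now 8)
Pass 2: stable.

|σ(𝒜)| = 8.  σ(𝒜) = { {  }, { α }, { β }, { γ }, { α, β }, { α, γ }, { β, γ }, Ω }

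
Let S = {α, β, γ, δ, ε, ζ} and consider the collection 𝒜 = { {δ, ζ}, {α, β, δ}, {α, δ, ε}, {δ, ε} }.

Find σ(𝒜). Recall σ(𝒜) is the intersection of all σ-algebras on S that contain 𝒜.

Answer: σ(𝒜) = { {}, {α}, {β}, {γ}, {δ}, {ε}, {ζ}, {α, β}, {α, γ}, {α, δ}, {α, ε}, {α, ζ}, {β, γ}, {β, δ}, {β, ε}, {β, ζ}, {γ, δ}, {γ, ε}, {γ, ζ}, {δ, ε}, {δ, ζ}, {ε, ζ}, {α, β, γ}, {α, β, δ}, {α, β, ε}, {α, β, ζ}, {α, γ, δ}, {α, γ, ε}, {α, γ, ζ}, {α, δ, ε}, {α, δ, ζ}, {α, ε, ζ}, {β, γ, δ}, {β, γ, ε}, {β, γ, ζ}, {β, δ, ε}, {β, δ, ζ}, {β, ε, ζ}, {γ, δ, ε}, {γ, δ, ζ}, {γ, ε, ζ}, {δ, ε, ζ}, {α, β, γ, δ}, {α, β, γ, ε}, {α, β, γ, ζ}, {α, β, δ, ε}, {α, β, δ, ζ}, {α, β, ε, ζ}, {α, γ, δ, ε}, {α, γ, δ, ζ}, {α, γ, ε, ζ}, {α, δ, ε, ζ}, {β, γ, δ, ε}, {β, γ, δ, ζ}, {β, γ, ε, ζ}, {β, δ, ε, ζ}, {γ, δ, ε, ζ}, {α, β, γ, δ, ε}, {α, β, γ, δ, ζ}, {α, β, γ, ε, ζ}, {α, β, δ, ε, ζ}, {α, γ, δ, ε, ζ}, {β, γ, δ, ε, ζ}, S }

Trace:
Start: 𝒜 ∪ {∅, S} = { {}, {δ, ε}, {δ, ζ}, {α, β, δ}, {α, δ, ε}, S }.
Round 1. New:
  {β, γ, ζ}  = {α, δ, ε}ᶜ
  {γ, ε, ζ}  = {α, β, δ}ᶜ
  {δ, ε, ζ}  = {δ, ε} ∪ {δ, ζ}
  {α, β, γ, ε}  = {δ, ζ}ᶜ
  {α, β, γ, ζ}  = {δ, ε}ᶜ
  {α, β, δ, ε}  = {α, δ, ε} ∪ {α, β, δ}
  {α, β, δ, ζ}  = {δ, ζ} ∪ {α, β, δ}
  {α, δ, ε, ζ}  = {α, δ, ε} ∪ {δ, ζ}
  — 14 sets.
Round 2 (13 new):
  {β, γ}  = {α, δ, ε, ζ}ᶜ
  {γ, ε}  = {α, β, δ, ζ}ᶜ
  {γ, ζ}  = {α, β, δ, ε}ᶜ
  {α, β, γ}  = {δ, ε, ζ}ᶜ
  {β, γ, δ, ζ}  = {β, γ, ζ} ∪ {δ, ζ}
  {β, γ, ε, ζ}  = {β, γ, ζ} ∪ {γ, ε, ζ}
  {γ, δ, ε, ζ}  = {δ, ε} ∪ {γ, ε, ζ}
  {α, β, γ, δ, ε}  = {α, δ, ε} ∪ {α, β, γ, ε}
  {α, β, γ, δ, ζ}  = {α, β, δ, ζ} ∪ {β, γ, ζ}
  {α, β, γ, ε, ζ}  = {β, γ, ζ} ∪ {α, β, γ, ε}
  {α, β, δ, ε, ζ}  = {α, δ, ε} ∪ {α, β, δ, ζ}
  {α, γ, δ, ε, ζ}  = {α, δ, ε} ∪ {γ, ε, ζ}
  {β, γ, δ, ε, ζ}  = {β, γ, ζ} ∪ {δ, ε}
  — 27 sets.
Round 3: +15 →
  {α}  = {β, γ, δ, ε, ζ}ᶜ
  {β}  = {α, γ, δ, ε, ζ}ᶜ
  {γ}  = {α, β, δ, ε, ζ}ᶜ
  {δ}  = {α, β, γ, ε, ζ}ᶜ
  {ε}  = {α, β, γ, δ, ζ}ᶜ
  {ζ}  = {α, β, γ, δ, ε}ᶜ
  {α, β}  = {γ, δ, ε, ζ}ᶜ
  {α, δ}  = {β, γ, ε, ζ}ᶜ
  {α, ε}  = {β, γ, δ, ζ}ᶜ
  {β, γ, ε}  = {γ, ε} ∪ {β, γ}
  {γ, δ, ε}  = {δ, ε} ∪ {γ, ε}
  {γ, δ, ζ}  = {δ, ζ} ∪ {γ, ζ}
  {α, β, γ, δ}  = {α, β, γ} ∪ {α, β, δ}
  {α, γ, δ, ε}  = {γ, ε} ∪ {α, δ, ε}
  {β, γ, δ, ε}  = {δ, ε} ∪ {β, γ}
  — 42 sets.
Round 4. New:
  {α, γ}  = {γ} ∪ {α}
  {α, ζ}  = {β, γ, δ, ε}ᶜ
  {β, δ}  = {β} ∪ {δ}
  {β, ε}  = {β} ∪ {ε}
  {β, ζ}  = {α, γ, δ, ε}ᶜ
  {γ, δ}  = {γ} ∪ {δ}
  {ε, ζ}  = {α, β, γ, δ}ᶜ
  {α, β, ε}  = {γ, δ, ζ}ᶜ
  {α, β, ζ}  = {γ, δ, ε}ᶜ
  {α, γ, δ}  = {γ} ∪ {α, δ}
  {α, γ, ε}  = {γ, ε} ∪ {α}
  {α, γ, ζ}  = {γ, ζ} ∪ {α}
  {α, δ, ζ}  = {β, γ, ε}ᶜ
  {α, ε, ζ}  = {α, ε} ∪ {ζ}
  {β, γ, δ}  = {β, γ} ∪ {δ}
  {β, δ, ε}  = {β} ∪ {δ, ε}
  {β, δ, ζ}  = {β} ∪ {δ, ζ}
  {α, γ, δ, ζ}  = {γ, ζ} ∪ {α, δ}
  {α, γ, ε, ζ}  = {γ, ζ} ∪ {α, ε}
  {β, δ, ε, ζ}  = {β} ∪ {δ, ε, ζ}
  — 62 sets.
Round 5: +2 →
  {β, ε, ζ}  = {α, γ, δ}ᶜ
  {α, β, ε, ζ}  = {γ, δ}ᶜ
  — 64 sets.
Round 6 adds nothing — fixpoint reached.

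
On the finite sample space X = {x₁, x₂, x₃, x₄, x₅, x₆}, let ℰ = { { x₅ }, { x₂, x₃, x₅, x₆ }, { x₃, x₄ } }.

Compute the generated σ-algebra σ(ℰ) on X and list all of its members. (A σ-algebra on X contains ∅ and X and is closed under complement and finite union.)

Start: ℰ ∪ {∅, X} = { ∅, { x₅ }, { x₃, x₄ }, { x₂, x₃, x₅, x₆ }, X }.
Round 1 (5 new):
  { x₁, x₄ }  = ᶜ of { x₂, x₃, x₅, x₆ }
  { x₃, x₄, x₅ }  = { x₃, x₄ } ∪ { x₅ }
  { x₁, x₂, x₅, x₆ }  = ᶜ of { x₃, x₄ }
  { x₁, x₂, x₃, x₄, x₆ }  = ᶜ of { x₅ }
  { x₂, x₃, x₄, x₅, x₆ }  = { x₃, x₄ } ∪ { x₂, x₃, x₅, x₆ }
Round 2: 7 new —
  { x₁ }  = ᶜ of { x₂, x₃, x₄, x₅, x₆ }
  { x₁, x₂, x₆ }  = ᶜ of { x₃, x₄, x₅ }
  { x₁, x₃, x₄ }  = { x₃, x₄ } ∪ { x₁, x₄ }
  { x₁, x₄, x₅ }  = { x₅ } ∪ { x₁, x₄ }
  { x₁, x₃, x₄, x₅ }  = { x₃, x₄, x₅ } ∪ { x₁, x₄ }
  { x₁, x₂, x₃, x₅, x₆ }  = { x₂, x₃, x₅, x₆ } ∪ { x₁, x₂, x₅, x₆ }
  { x₁, x₂, x₄, x₅, x₆ }  = { x₁, x₄ } ∪ { x₁, x₂, x₅, x₆ }
Round 3 adds 7:
  { x₃ }  = ᶜ of { x₁, x₂, x₄, x₅, x₆ }
  { x₄ }  = ᶜ of { x₁, x₂, x₃, x₅, x₆ }
  { x₁, x₅ }  = { x₅ } ∪ { x₁ }
  { x₂, x₆ }  = ᶜ of { x₁, x₃, x₄, x₅ }
  { x₂, x₃, x₆ }  = ᶜ of { x₁, x₄, x₅ }
  { x₂, x₅, x₆ }  = ᶜ of { x₁, x₃, x₄ }
  { x₁, x₂, x₄, x₆ }  = { x₁, x₄ } ∪ { x₁, x₂, x₆ }
Round 4. New:
  { x₁, x₃ }  = { x₁ } ∪ { x₃ }
  { x₃, x₅ }  = ᶜ of { x₁, x₂, x₄, x₆ }
  { x₄, x₅ }  = { x₅ } ∪ { x₄ }
  { x₁, x₃, x₅ }  = { x₃ } ∪ { x₁, x₅ }
  { x₂, x₄, x₆ }  = { x₂, x₆ } ∪ { x₄ }
  { x₁, x₂, x₃, x₆ }  = { x₁ } ∪ { x₂, x₃, x₆ }
  { x₂, x₃, x₄, x₆ }  = ᶜ of { x₁, x₅ }
  { x₂, x₄, x₅, x₆ }  = { x₂, x₅, x₆ } ∪ { x₄ }
Round 5 adds nothing — fixpoint reached.

|σ(ℰ)| = 32.  σ(ℰ) = { ∅, { x₁ }, { x₃ }, { x₄ }, { x₅ }, { x₁, x₃ }, { x₁, x₄ }, { x₁, x₅ }, { x₂, x₆ }, { x₃, x₄ }, { x₃, x₅ }, { x₄, x₅ }, { x₁, x₂, x₆ }, { x₁, x₃, x₄ }, { x₁, x₃, x₅ }, { x₁, x₄, x₅ }, { x₂, x₃, x₆ }, { x₂, x₄, x₆ }, { x₂, x₅, x₆ }, { x₃, x₄, x₅ }, { x₁, x₂, x₃, x₆ }, { x₁, x₂, x₄, x₆ }, { x₁, x₂, x₅, x₆ }, { x₁, x₃, x₄, x₅ }, { x₂, x₃, x₄, x₆ }, { x₂, x₃, x₅, x₆ }, { x₂, x₄, x₅, x₆ }, { x₁, x₂, x₃, x₄, x₆ }, { x₁, x₂, x₃, x₅, x₆ }, { x₁, x₂, x₄, x₅, x₆ }, { x₂, x₃, x₄, x₅, x₆ }, X }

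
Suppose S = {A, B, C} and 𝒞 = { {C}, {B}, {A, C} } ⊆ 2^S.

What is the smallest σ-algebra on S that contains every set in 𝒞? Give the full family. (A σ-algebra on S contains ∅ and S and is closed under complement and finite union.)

Take S₀ = 𝒞 ∪ {∅, S} = { {}, {B}, {C}, {A, C}, S }.
Round 1: 2 new —
  {A, B}  = complement {C}
  {B, C}  = {C} ∪ {B}
  (now 7)
Round 2: +1 →
  {A}  = complement {B, C}
  (now 8)
Round 3: already closed under ᶜ and ∪.

Therefore σ(𝒞) = { {}, {A}, {B}, {C}, {A, B}, {A, C}, {B, C}, S } (|σ(𝒞)| = 8).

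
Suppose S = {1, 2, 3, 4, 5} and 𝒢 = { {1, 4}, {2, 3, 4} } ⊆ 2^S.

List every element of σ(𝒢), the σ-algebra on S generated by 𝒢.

σ(𝒢) = { ∅, {1}, {4}, {5}, {1, 4}, {1, 5}, {2, 3}, {4, 5}, {1, 2, 3}, {1, 4, 5}, {2, 3, 4}, {2, 3, 5}, {1, 2, 3, 4}, {1, 2, 3, 5}, {2, 3, 4, 5}, S }

Derivation:
Start: 𝒢 ∪ {∅, S} = { ∅, {1, 4}, {2, 3, 4}, S }.
Step 1. New:
  {1, 5}  = complement {2, 3, 4}
  {2, 3, 5}  = complement {1, 4}
  {1, 2, 3, 4}  = {2, 3, 4} ∪ {1, 4}
  (now 7)
Step 2 (4 new):
  {5}  = complement {1, 2, 3, 4}
  {1, 4, 5}  = {1, 4} ∪ {1, 5}
  {1, 2, 3, 5}  = {2, 3, 5} ∪ {1, 5}
  {2, 3, 4, 5}  = {2, 3, 5} ∪ {2, 3, 4}
  (now 11)
Step 3: +3 →
  {1}  = complement {2, 3, 4, 5}
  {4}  = complement {1, 2, 3, 5}
  {2, 3}  = complement {1, 4, 5}
  (now 14)
Step 4: +2 →
  {4, 5}  = {4} ∪ {5}
  {1, 2, 3}  = {2, 3} ∪ {1}
  (now 16)
Step 5 adds nothing — fixpoint reached.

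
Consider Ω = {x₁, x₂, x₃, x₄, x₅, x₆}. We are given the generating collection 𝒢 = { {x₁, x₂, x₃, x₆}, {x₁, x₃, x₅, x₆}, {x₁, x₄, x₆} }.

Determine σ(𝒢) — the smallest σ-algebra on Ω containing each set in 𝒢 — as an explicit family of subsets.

Begin from { ∅, {x₁, x₄, x₆}, {x₁, x₂, x₃, x₆}, {x₁, x₃, x₅, x₆}, Ω } (that is, 𝒢 plus ∅ and Ω).
Iteration 1. New:
  {x₂, x₄}  = {x₁, x₃, x₅, x₆}ᶜ
  {x₄, x₅}  = {x₁, x₂, x₃, x₆}ᶜ
  {x₂, x₃, x₅}  = {x₁, x₄, x₆}ᶜ
  {x₁, x₂, x₃, x₄, x₆}  = {x₁, x₄, x₆} ∪ {x₁, x₂, x₃, x₆}
  {x₁, x₂, x₃, x₅, x₆}  = {x₁, x₃, x₅, x₆} ∪ {x₁, x₂, x₃, x₆}
  {x₁, x₃, x₄, x₅, x₆}  = {x₁, x₃, x₅, x₆} ∪ {x₁, x₄, x₆}
  |family| = 11
Iteration 2: 7 new —
  {x₂}  = {x₁, x₃, x₄, x₅, x₆}ᶜ
  {x₄}  = {x₁, x₂, x₃, x₅, x₆}ᶜ
  {x₅}  = {x₁, x₂, x₃, x₄, x₆}ᶜ
  {x₂, x₄, x₅}  = {x₄, x₅} ∪ {x₂, x₄}
  {x₁, x₂, x₄, x₆}  = {x₁, x₄, x₆} ∪ {x₂, x₄}
  {x₁, x₄, x₅, x₆}  = {x₁, x₄, x₆} ∪ {x₄, x₅}
  {x₂, x₃, x₄, x₅}  = {x₄, x₅} ∪ {x₂, x₃, x₅}
  |family| = 18
Iteration 3 (6 new):
  {x₁, x₆}  = {x₂, x₃, x₄, x₅}ᶜ
  {x₂, x₃}  = {x₁, x₄, x₅, x₆}ᶜ
  {x₂, x₅}  = {x₂} ∪ {x₅}
  {x₃, x₅}  = {x₁, x₂, x₄, x₆}ᶜ
  {x₁, x₃, x₆}  = {x₂, x₄, x₅}ᶜ
  {x₁, x₂, x₄, x₅, x₆}  = {x₄, x₅} ∪ {x₁, x₂, x₄, x₆}
  |family| = 24
Iteration 4: +7 →
  {x₃}  = {x₁, x₂, x₄, x₅, x₆}ᶜ
  {x₁, x₂, x₆}  = {x₁, x₆} ∪ {x₂}
  {x₁, x₅, x₆}  = {x₁, x₆} ∪ {x₅}
  {x₂, x₃, x₄}  = {x₂, x₃} ∪ {x₄}
  {x₃, x₄, x₅}  = {x₄, x₅} ∪ {x₃, x₅}
  {x₁, x₂, x₅, x₆}  = {x₂, x₅} ∪ {x₁, x₆}
  {x₁, x₃, x₄, x₆}  = {x₂, x₅}ᶜ
  |family| = 31
Iteration 5: 1 new —
  {x₃, x₄}  = {x₁, x₂, x₅, x₆}ᶜ
  |family| = 32
Iteration 6 adds nothing — fixpoint reached.

Therefore σ(𝒢) = { ∅, {x₂}, {x₃}, {x₄}, {x₅}, {x₁, x₆}, {x₂, x₃}, {x₂, x₄}, {x₂, x₅}, {x₃, x₄}, {x₃, x₅}, {x₄, x₅}, {x₁, x₂, x₆}, {x₁, x₃, x₆}, {x₁, x₄, x₆}, {x₁, x₅, x₆}, {x₂, x₃, x₄}, {x₂, x₃, x₅}, {x₂, x₄, x₅}, {x₃, x₄, x₅}, {x₁, x₂, x₃, x₆}, {x₁, x₂, x₄, x₆}, {x₁, x₂, x₅, x₆}, {x₁, x₃, x₄, x₆}, {x₁, x₃, x₅, x₆}, {x₁, x₄, x₅, x₆}, {x₂, x₃, x₄, x₅}, {x₁, x₂, x₃, x₄, x₆}, {x₁, x₂, x₃, x₅, x₆}, {x₁, x₂, x₄, x₅, x₆}, {x₁, x₃, x₄, x₅, x₆}, Ω } (|σ(𝒢)| = 32).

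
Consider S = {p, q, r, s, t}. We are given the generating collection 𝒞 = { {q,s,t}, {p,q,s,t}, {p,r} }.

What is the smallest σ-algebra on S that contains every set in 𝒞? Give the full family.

Initial family (5 sets): { ∅, {p,r}, {q,s,t}, {p,q,s,t}, S }.
Iteration 1: 1 new —
  {r}  = ᶜ of {p,q,s,t}
  |family| = 6
Iteration 2. New:
  {q,r,s,t}  = {r} ∪ {q,s,t}
  |family| = 7
Iteration 3: +1 →
  {p}  = ᶜ of {q,r,s,t}
  |family| = 8
Iteration 4: already closed under ᶜ and ∪.

Hence σ(𝒞) has 8 members: { ∅, {p}, {r}, {p,r}, {q,s,t}, {p,q,s,t}, {q,r,s,t}, S }.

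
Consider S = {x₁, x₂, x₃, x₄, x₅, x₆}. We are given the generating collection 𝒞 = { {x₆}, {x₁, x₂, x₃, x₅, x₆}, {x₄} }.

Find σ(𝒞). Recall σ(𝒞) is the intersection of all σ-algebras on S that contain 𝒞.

Start: 𝒞 ∪ {∅, S} = { {}, {x₄}, {x₆}, {x₁, x₂, x₃, x₅, x₆}, S }.
Step 1: 2 new —
  {x₄, x₆}  = {x₄} ∪ {x₆}
  {x₁, x₂, x₃, x₄, x₅}  = S∖{x₆}
Step 2 (1 new):
  {x₁, x₂, x₃, x₅}  = S∖{x₄, x₆}
After Step 3 the family is unchanged; done.

Therefore σ(𝒞) = { {}, {x₄}, {x₆}, {x₄, x₆}, {x₁, x₂, x₃, x₅}, {x₁, x₂, x₃, x₄, x₅}, {x₁, x₂, x₃, x₅, x₆}, S } (|σ(𝒞)| = 8).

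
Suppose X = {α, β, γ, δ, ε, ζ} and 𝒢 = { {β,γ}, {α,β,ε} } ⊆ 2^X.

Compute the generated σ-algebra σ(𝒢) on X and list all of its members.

Answer: σ(𝒢) = { {}, {β}, {γ}, {α,ε}, {β,γ}, {δ,ζ}, {α,β,ε}, {α,γ,ε}, {β,δ,ζ}, {γ,δ,ζ}, {α,β,γ,ε}, {α,δ,ε,ζ}, {β,γ,δ,ζ}, {α,β,δ,ε,ζ}, {α,γ,δ,ε,ζ}, X }

Working:
Begin from { {}, {β,γ}, {α,β,ε}, X } (that is, 𝒢 plus ∅ and X).
Step 1: +3 →
  {γ,δ,ζ}  = {α,β,ε}ᶜ
  {α,β,γ,ε}  = {α,β,ε} ∪ {β,γ}
  {α,δ,ε,ζ}  = {β,γ}ᶜ
  [7 total]
Step 2: 4 new —
  {δ,ζ}  = {α,β,γ,ε}ᶜ
  {β,γ,δ,ζ}  = {β,γ} ∪ {γ,δ,ζ}
  {α,β,δ,ε,ζ}  = {α,β,ε} ∪ {α,δ,ε,ζ}
  {α,γ,δ,ε,ζ}  = {α,δ,ε,ζ} ∪ {γ,δ,ζ}
  [11 total]
Step 3: 3 new —
  {β}  = {α,γ,δ,ε,ζ}ᶜ
  {γ}  = {α,β,δ,ε,ζ}ᶜ
  {α,ε}  = {β,γ,δ,ζ}ᶜ
  [14 total]
Step 4. New:
  {α,γ,ε}  = {γ} ∪ {α,ε}
  {β,δ,ζ}  = {β} ∪ {δ,ζ}
  [16 total]
Step 5: stable.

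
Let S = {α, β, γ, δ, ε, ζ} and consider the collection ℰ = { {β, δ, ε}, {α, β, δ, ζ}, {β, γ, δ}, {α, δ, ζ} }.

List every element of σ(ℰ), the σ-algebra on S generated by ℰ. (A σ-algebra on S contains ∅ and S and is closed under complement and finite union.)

|σ(ℰ)| = 32.  σ(ℰ) = { {}, {β}, {γ}, {δ}, {ε}, {α, ζ}, {β, γ}, {β, δ}, {β, ε}, {γ, δ}, {γ, ε}, {δ, ε}, {α, β, ζ}, {α, γ, ζ}, {α, δ, ζ}, {α, ε, ζ}, {β, γ, δ}, {β, γ, ε}, {β, δ, ε}, {γ, δ, ε}, {α, β, γ, ζ}, {α, β, δ, ζ}, {α, β, ε, ζ}, {α, γ, δ, ζ}, {α, γ, ε, ζ}, {α, δ, ε, ζ}, {β, γ, δ, ε}, {α, β, γ, δ, ζ}, {α, β, γ, ε, ζ}, {α, β, δ, ε, ζ}, {α, γ, δ, ε, ζ}, S }

Check:
Begin from { {}, {α, δ, ζ}, {β, γ, δ}, {β, δ, ε}, {α, β, δ, ζ}, S } (that is, ℰ plus ∅ and S).
Round 1. New:
  {γ, ε}  = ᶜ of {α, β, δ, ζ}
  {α, γ, ζ}  = ᶜ of {β, δ, ε}
  {α, ε, ζ}  = ᶜ of {β, γ, δ}
  {β, γ, ε}  = ᶜ of {α, δ, ζ}
  {β, γ, δ, ε}  = {β, γ, δ} ∪ {β, δ, ε}
  {α, β, γ, δ, ζ}  = {β, γ, δ} ∪ {α, β, δ, ζ}
  {α, β, δ, ε, ζ}  = {α, β, δ, ζ} ∪ {β, δ, ε}
  |family| = 13
Round 2 (8 new):
  {γ}  = ᶜ of {α, β, δ, ε, ζ}
  {ε}  = ᶜ of {α, β, γ, δ, ζ}
  {α, ζ}  = ᶜ of {β, γ, δ, ε}
  {α, γ, δ, ζ}  = {α, γ, ζ} ∪ {α, δ, ζ}
  {α, γ, ε, ζ}  = {α, γ, ζ} ∪ {α, ε, ζ}
  {α, δ, ε, ζ}  = {α, δ, ζ} ∪ {α, ε, ζ}
  {α, β, γ, ε, ζ}  = {α, γ, ζ} ∪ {β, γ, ε}
  {α, γ, δ, ε, ζ}  = {α, δ, ζ} ∪ {γ, ε}
  |family| = 21
Round 3: 5 new —
  {β}  = ᶜ of {α, γ, δ, ε, ζ}
  {δ}  = ᶜ of {α, β, γ, ε, ζ}
  {β, γ}  = ᶜ of {α, δ, ε, ζ}
  {β, δ}  = ᶜ of {α, γ, ε, ζ}
  {β, ε}  = ᶜ of {α, γ, δ, ζ}
  |family| = 26
Round 4: 6 new —
  {γ, δ}  = {γ} ∪ {δ}
  {δ, ε}  = {ε} ∪ {δ}
  {α, β, ζ}  = {α, ζ} ∪ {β}
  {γ, δ, ε}  = {δ} ∪ {γ, ε}
  {α, β, γ, ζ}  = {α, γ, ζ} ∪ {β}
  {α, β, ε, ζ}  = {β, ε} ∪ {α, ζ}
  |family| = 32
Round 5: no new sets; the family is a σ-algebra.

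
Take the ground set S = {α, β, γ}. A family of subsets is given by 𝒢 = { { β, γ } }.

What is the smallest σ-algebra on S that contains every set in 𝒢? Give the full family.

Take S₀ = 𝒢 ∪ {∅, S} = { {}, { β, γ }, S }.
Iteration 1: +1 →
  { α }  = { β, γ }ᶜ
  — 4 sets.
Iteration 2: already closed under ᶜ and ∪.

Hence σ(𝒢) has 4 members: { {}, { α }, { β, γ }, S }.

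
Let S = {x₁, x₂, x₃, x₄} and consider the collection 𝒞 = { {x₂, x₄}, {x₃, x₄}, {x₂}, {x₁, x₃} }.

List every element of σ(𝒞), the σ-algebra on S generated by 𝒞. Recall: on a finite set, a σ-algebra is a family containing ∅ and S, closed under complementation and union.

Answer: σ(𝒞) = { {}, {x₁}, {x₂}, {x₃}, {x₄}, {x₁, x₂}, {x₁, x₃}, {x₁, x₄}, {x₂, x₃}, {x₂, x₄}, {x₃, x₄}, {x₁, x₂, x₃}, {x₁, x₂, x₄}, {x₁, x₃, x₄}, {x₂, x₃, x₄}, S }

Check:
Initial family (6 sets): { {}, {x₂}, {x₁, x₃}, {x₂, x₄}, {x₃, x₄}, S }.
Round 1. New:
  {x₁, x₂}  = complement {x₃, x₄}
  {x₁, x₂, x₃}  = {x₁, x₃} ∪ {x₂}
  {x₁, x₃, x₄}  = complement {x₂}
  {x₂, x₃, x₄}  = {x₃, x₄} ∪ {x₂}
  |family| = 10
Round 2: +3 →
  {x₁}  = complement {x₂, x₃, x₄}
  {x₄}  = complement {x₁, x₂, x₃}
  {x₁, x₂, x₄}  = {x₁, x₂} ∪ {x₂, x₄}
  |family| = 13
Round 3 (2 new):
  {x₃}  = complement {x₁, x₂, x₄}
  {x₁, x₄}  = {x₄} ∪ {x₁}
  |family| = 15
Round 4. New:
  {x₂, x₃}  = complement {x₁, x₄}
  |family| = 16
Round 5: stable.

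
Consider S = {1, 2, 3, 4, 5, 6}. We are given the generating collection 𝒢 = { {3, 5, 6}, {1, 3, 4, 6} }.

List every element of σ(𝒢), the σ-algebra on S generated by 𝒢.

σ(𝒢) = { {}, {2}, {5}, {1, 4}, {2, 5}, {3, 6}, {1, 2, 4}, {1, 4, 5}, {2, 3, 6}, {3, 5, 6}, {1, 2, 4, 5}, {1, 3, 4, 6}, {2, 3, 5, 6}, {1, 2, 3, 4, 6}, {1, 3, 4, 5, 6}, S }

Check:
Seed the family with 𝒢 together with ∅ and S: { {}, {3, 5, 6}, {1, 3, 4, 6}, S }.
Step 1 (3 new):
  {2, 5}  = {1, 3, 4, 6}ᶜ
  {1, 2, 4}  = {3, 5, 6}ᶜ
  {1, 3, 4, 5, 6}  = {1, 3, 4, 6} ∪ {3, 5, 6}
Step 2 adds 4:
  {2}  = {1, 3, 4, 5, 6}ᶜ
  {1, 2, 4, 5}  = {2, 5} ∪ {1, 2, 4}
  {2, 3, 5, 6}  = {2, 5} ∪ {3, 5, 6}
  {1, 2, 3, 4, 6}  = {1, 3, 4, 6} ∪ {1, 2, 4}
Step 3: 3 new —
  {5}  = {1, 2, 3, 4, 6}ᶜ
  {1, 4}  = {2, 3, 5, 6}ᶜ
  {3, 6}  = {1, 2, 4, 5}ᶜ
Step 4 adds 2:
  {1, 4, 5}  = {1, 4} ∪ {5}
  {2, 3, 6}  = {3, 6} ∪ {2}
Step 5: stable.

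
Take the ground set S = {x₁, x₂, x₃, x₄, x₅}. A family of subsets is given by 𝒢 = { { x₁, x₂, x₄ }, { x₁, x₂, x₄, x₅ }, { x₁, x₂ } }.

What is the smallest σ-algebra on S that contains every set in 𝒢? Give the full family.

Answer: σ(𝒢) = { {  }, { x₃ }, { x₄ }, { x₅ }, { x₁, x₂ }, { x₃, x₄ }, { x₃, x₅ }, { x₄, x₅ }, { x₁, x₂, x₃ }, { x₁, x₂, x₄ }, { x₁, x₂, x₅ }, { x₃, x₄, x₅ }, { x₁, x₂, x₃, x₄ }, { x₁, x₂, x₃, x₅ }, { x₁, x₂, x₄, x₅ }, S }

Working:
Begin from { {  }, { x₁, x₂ }, { x₁, x₂, x₄ }, { x₁, x₂, x₄, x₅ }, S } (that is, 𝒢 plus ∅ and S).
Step 1: +3 →
  { x₃ }  = complement { x₁, x₂, x₄, x₅ }
  { x₃, x₅ }  = complement { x₁, x₂, x₄ }
  { x₃, x₄, x₅ }  = complement { x₁, x₂ }
Step 2. New:
  { x₁, x₂, x₃ }  = { x₃ } ∪ { x₁, x₂ }
  { x₁, x₂, x₃, x₄ }  = { x₃ } ∪ { x₁, x₂, x₄ }
  { x₁, x₂, x₃, x₅ }  = { x₃, x₅ } ∪ { x₁, x₂ }
Step 3 (3 new):
  { x₄ }  = complement { x₁, x₂, x₃, x₅ }
  { x₅ }  = complement { x₁, x₂, x₃, x₄ }
  { x₄, x₅ }  = complement { x₁, x₂, x₃ }
Step 4 (2 new):
  { x₃, x₄ }  = { x₃ } ∪ { x₄ }
  { x₁, x₂, x₅ }  = { x₁, x₂ } ∪ { x₅ }
After Step 5 the family is unchanged; done.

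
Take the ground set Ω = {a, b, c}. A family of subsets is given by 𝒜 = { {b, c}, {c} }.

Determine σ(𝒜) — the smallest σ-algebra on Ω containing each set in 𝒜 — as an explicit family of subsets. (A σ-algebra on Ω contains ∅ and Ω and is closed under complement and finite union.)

Answer: σ(𝒜) = { {}, {a}, {b}, {c}, {a, b}, {a, c}, {b, c}, Ω }

Derivation:
Seed the family with 𝒜 together with ∅ and Ω: { {}, {c}, {b, c}, Ω }.
Iteration 1: 2 new —
  {a}  = {b, c}ᶜ
  {a, b}  = {c}ᶜ
  — 6 sets.
Iteration 2. New:
  {a, c}  = {c} ∪ {a}
  — 7 sets.
Iteration 3: +1 →
  {b}  = {a, c}ᶜ
  — 8 sets.
Iteration 4: no new sets; the family is a σ-algebra.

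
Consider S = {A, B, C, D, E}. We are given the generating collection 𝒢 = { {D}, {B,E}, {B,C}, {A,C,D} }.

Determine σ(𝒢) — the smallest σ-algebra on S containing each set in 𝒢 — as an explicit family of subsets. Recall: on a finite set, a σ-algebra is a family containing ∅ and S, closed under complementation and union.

Answer: σ(𝒢) = { ∅, {A}, {B}, {C}, {D}, {E}, {A,B}, {A,C}, {A,D}, {A,E}, {B,C}, {B,D}, {B,E}, {C,D}, {C,E}, {D,E}, {A,B,C}, {A,B,D}, {A,B,E}, {A,C,D}, {A,C,E}, {A,D,E}, {B,C,D}, {B,C,E}, {B,D,E}, {C,D,E}, {A,B,C,D}, {A,B,C,E}, {A,B,D,E}, {A,C,D,E}, {B,C,D,E}, S }

Derivation:
Start: 𝒢 ∪ {∅, S} = { ∅, {D}, {B,C}, {B,E}, {A,C,D}, S }.
Iteration 1 (6 new):
  {A,D,E}  = S∖{B,C}
  {B,C,D}  = {B,C} ∪ {D}
  {B,C,E}  = {B,E} ∪ {B,C}
  {B,D,E}  = {B,E} ∪ {D}
  {A,B,C,D}  = {A,C,D} ∪ {B,C}
  {A,B,C,E}  = S∖{D}
Iteration 2: +7 →
  {E}  = S∖{A,B,C,D}
  {A,C}  = S∖{B,D,E}
  {A,D}  = S∖{B,C,E}
  {A,E}  = S∖{B,C,D}
  {A,B,D,E}  = {A,D,E} ∪ {B,E}
  {A,C,D,E}  = {A,D,E} ∪ {A,C,D}
  {B,C,D,E}  = {B,E} ∪ {B,C,D}
Iteration 3: 7 new —
  {A}  = S∖{B,C,D,E}
  {B}  = S∖{A,C,D,E}
  {C}  = S∖{A,B,D,E}
  {D,E}  = {E} ∪ {D}
  {A,B,C}  = {A,C} ∪ {B,C}
  {A,B,E}  = {B,E} ∪ {A,E}
  {A,C,E}  = {A,C} ∪ {A,E}
Iteration 4: +6 →
  {A,B}  = {B} ∪ {A}
  {B,D}  = S∖{A,C,E}
  {C,D}  = S∖{A,B,E}
  {C,E}  = {E} ∪ {C}
  {A,B,D}  = {B} ∪ {A,D}
  {C,D,E}  = {D,E} ∪ {C}
After Iteration 5 the family is unchanged; done.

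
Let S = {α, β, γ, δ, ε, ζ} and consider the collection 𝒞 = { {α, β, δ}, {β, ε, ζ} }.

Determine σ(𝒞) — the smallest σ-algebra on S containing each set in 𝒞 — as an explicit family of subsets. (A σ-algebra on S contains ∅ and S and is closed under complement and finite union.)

Start: 𝒞 ∪ {∅, S} = { {}, {α, β, δ}, {β, ε, ζ}, S }.
Pass 1 (3 new):
  {α, γ, δ}  = S∖{β, ε, ζ}
  {γ, ε, ζ}  = S∖{α, β, δ}
  {α, β, δ, ε, ζ}  = {α, β, δ} ∪ {β, ε, ζ}
Pass 2: +4 →
  {γ}  = S∖{α, β, δ, ε, ζ}
  {α, β, γ, δ}  = {α, γ, δ} ∪ {α, β, δ}
  {β, γ, ε, ζ}  = {γ, ε, ζ} ∪ {β, ε, ζ}
  {α, γ, δ, ε, ζ}  = {α, γ, δ} ∪ {γ, ε, ζ}
Pass 3 adds 3:
  {β}  = S∖{α, γ, δ, ε, ζ}
  {α, δ}  = S∖{β, γ, ε, ζ}
  {ε, ζ}  = S∖{α, β, γ, δ}
Pass 4 (2 new):
  {β, γ}  = {γ} ∪ {β}
  {α, δ, ε, ζ}  = {α, δ} ∪ {ε, ζ}
Pass 5: already closed under ᶜ and ∪.

Therefore σ(𝒞) = { {}, {β}, {γ}, {α, δ}, {β, γ}, {ε, ζ}, {α, β, δ}, {α, γ, δ}, {β, ε, ζ}, {γ, ε, ζ}, {α, β, γ, δ}, {α, δ, ε, ζ}, {β, γ, ε, ζ}, {α, β, δ, ε, ζ}, {α, γ, δ, ε, ζ}, S } (|σ(𝒞)| = 16).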